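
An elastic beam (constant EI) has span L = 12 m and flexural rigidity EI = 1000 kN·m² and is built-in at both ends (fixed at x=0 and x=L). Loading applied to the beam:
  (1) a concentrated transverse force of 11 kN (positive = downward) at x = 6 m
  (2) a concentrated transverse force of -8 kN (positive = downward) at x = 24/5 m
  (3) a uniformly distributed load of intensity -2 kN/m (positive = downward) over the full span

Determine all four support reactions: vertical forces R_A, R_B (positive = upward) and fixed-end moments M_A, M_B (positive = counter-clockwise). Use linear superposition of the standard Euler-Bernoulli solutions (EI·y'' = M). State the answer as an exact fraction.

Load 1 — point force P=11 kN at a=6 m (b=L-a=6):
  R_A = Pb²(3a+b)/L³ = 11·6²·(3·6+6)/12³ = 11/2 kN
  M_A = Pab²/L² = 11·6·6²/12² = 33/2 kN·m
  R_B = Pa²(a+3b)/L³ = 11·6²·(6+3·6)/12³ = 11/2 kN
  M_B = -Pa²b/L² = -11·6²·6/12² = -33/2 kN·m
Load 2 — point force P=-8 kN at a=24/5 m (b=L-a=36/5):
  R_A = Pb²(3a+b)/L³ = (-8)·(36/5)²·(3·(24/5)+(36/5))/12³ = -648/125 kN
  M_A = Pab²/L² = (-8)·(24/5)·(36/5)²/12² = -1728/125 kN·m
  R_B = Pa²(a+3b)/L³ = (-8)·(24/5)²·((24/5)+3·(36/5))/12³ = -352/125 kN
  M_B = -Pa²b/L² = -(-8)·(24/5)²·(36/5)/12² = 1152/125 kN·m
Load 3 — uniform load w=-2 kN/m over full span:
  R_A = wL/2 = (-2)·12/2 = -12 kN
  M_A = wL²/12 = (-2)·12²/12 = -24 kN·m
  R_B = wL/2 = (-2)·12/2 = -12 kN
  M_B = -wL²/12 = -(-2)·12²/12 = 24 kN·m
Superposition: R_A = -2921/250 kN, M_A = -5331/250 kN·m, R_B = -2329/250 kN, M_B = 4179/250 kN·m

R_A = -2921/250 kN, M_A = -5331/250 kN·m, R_B = -2329/250 kN, M_B = 4179/250 kN·m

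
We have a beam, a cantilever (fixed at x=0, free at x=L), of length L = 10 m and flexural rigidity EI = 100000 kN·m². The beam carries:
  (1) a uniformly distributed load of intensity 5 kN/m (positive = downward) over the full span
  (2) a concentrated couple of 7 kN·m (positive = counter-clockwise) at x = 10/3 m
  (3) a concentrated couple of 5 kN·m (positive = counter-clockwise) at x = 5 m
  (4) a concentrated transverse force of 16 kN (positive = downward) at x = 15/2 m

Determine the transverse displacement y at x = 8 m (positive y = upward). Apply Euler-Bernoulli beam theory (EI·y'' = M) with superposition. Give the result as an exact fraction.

y(8) = -4879/72000 m

Load 1 — uniform load w=5 kN/m over full span:
  y_1 = -wx²(x²-4Lx+6L²)/(24EI) = -5·8²·(8²-4·10·8+6·10²)/(24·100000) = -86/1875 m
Load 2 — applied couple M₀=7 kN·m at a=10/3 m (b=L-a=20/3):
  y_2 = M₀a(2x-a)/(2EI)  [x>a] = 7·(10/3)·(2·8-(10/3))/(2·100000) = 133/90000 m
Load 3 — applied couple M₀=5 kN·m at a=5 m (b=L-a=5):
  y_3 = M₀a(2x-a)/(2EI)  [x>a] = 5·5·(2·8-5)/(2·100000) = 11/8000 m
Load 4 — point force P=16 kN at a=15/2 m (b=L-a=5/2):
  y_4 = -Pa²(3x-a)/(6EI)  [x>a] = -16·(15/2)²·(3·8-(15/2))/(6·100000) = -99/4000 m
Superposition: y = Σ y_i = -4879/72000 m ≈ -0.067764 m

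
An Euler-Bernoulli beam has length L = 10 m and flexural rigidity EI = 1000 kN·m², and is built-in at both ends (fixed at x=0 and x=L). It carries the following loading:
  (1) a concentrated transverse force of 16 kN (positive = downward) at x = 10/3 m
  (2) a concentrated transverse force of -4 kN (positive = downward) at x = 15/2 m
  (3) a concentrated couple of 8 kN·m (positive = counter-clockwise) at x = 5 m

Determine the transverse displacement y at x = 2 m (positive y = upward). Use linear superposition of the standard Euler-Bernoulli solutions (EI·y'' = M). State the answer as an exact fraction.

y(2) = -50363/1620000 m

Load 1 — point force P=16 kN at a=10/3 m (b=L-a=20/3):
  y_1 = -Pb²x²(3aL-(3a+b)x)/(6L³EI)  [x≤a] = -16·(20/3)²·2²·(3·(10/3)·10-(3·(10/3)+(20/3))·2)/(6·10³·1000) = -64/2025 m
Load 2 — point force P=-4 kN at a=15/2 m (b=L-a=5/2):
  y_2 = -Pb²x²(3aL-(3a+b)x)/(6L³EI)  [x≤a] = -(-4)·(5/2)²·2²·(3·(15/2)·10-(3·(15/2)+(5/2))·2)/(6·10³·1000) = 7/2400 m
Load 3 — applied couple M₀=8 kN·m at a=5 m (b=L-a=5):
  y_3 = (R_Ax³/6 - M_Ax²/2)/EI  [x≤a] with R_A=6/5, M_A=2 = ((6/5)·2³/6 - 2·2²/2)/1000 = -3/1250 m
Superposition: y = Σ y_i = -50363/1620000 m ≈ -0.031088 m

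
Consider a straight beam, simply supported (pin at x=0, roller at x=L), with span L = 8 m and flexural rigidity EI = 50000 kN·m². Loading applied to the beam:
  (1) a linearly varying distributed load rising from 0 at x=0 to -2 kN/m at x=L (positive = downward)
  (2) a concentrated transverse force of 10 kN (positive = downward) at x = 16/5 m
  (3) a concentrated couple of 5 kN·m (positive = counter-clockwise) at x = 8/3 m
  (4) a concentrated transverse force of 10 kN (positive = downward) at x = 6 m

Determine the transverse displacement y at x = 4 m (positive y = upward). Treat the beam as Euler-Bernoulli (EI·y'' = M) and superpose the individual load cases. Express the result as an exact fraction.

y(4) = -1541/703125 m

Load 1 — triangular load w₀=-2 kN/m (0→w₀ over full span):
  y_1 = -w₀x(7L⁴-10L²x²+3x⁴)/(360LEI) = -(-2)·4·(7·8⁴-10·8²·4²+3·4⁴)/(360·8·50000) = 2/1875 m
Load 2 — point force P=10 kN at a=16/5 m (b=L-a=24/5):
  y_2 = -Pa(L-x)(2Lx-a²-x²)/(6LEI)  [x>a] = -10·(16/5)·(8-4)·(2·8·4-(16/5)²-4²)/(6·8·50000) = -472/234375 m
Load 3 — applied couple M₀=5 kN·m at a=8/3 m (b=L-a=16/3):
  y_3 = (M₀x³/(6L)-M₀(x-a)²/2+C₁x)/EI  [x>a] with C₁=M₀(3b²-L²)/(6L)=20/9 = (5·4³/(6·8)-5·(4-(8/3))²/2+(20/9)·4)/50000 = 1/4500 m
Load 4 — point force P=10 kN at a=6 m (b=L-a=2):
  y_4 = -Pbx(L²-b²-x²)/(6LEI)  [x≤a] = -10·2·4·(8²-2²-4²)/(6·8·50000) = -11/7500 m
Superposition: y = Σ y_i = -1541/703125 m ≈ -0.002192 m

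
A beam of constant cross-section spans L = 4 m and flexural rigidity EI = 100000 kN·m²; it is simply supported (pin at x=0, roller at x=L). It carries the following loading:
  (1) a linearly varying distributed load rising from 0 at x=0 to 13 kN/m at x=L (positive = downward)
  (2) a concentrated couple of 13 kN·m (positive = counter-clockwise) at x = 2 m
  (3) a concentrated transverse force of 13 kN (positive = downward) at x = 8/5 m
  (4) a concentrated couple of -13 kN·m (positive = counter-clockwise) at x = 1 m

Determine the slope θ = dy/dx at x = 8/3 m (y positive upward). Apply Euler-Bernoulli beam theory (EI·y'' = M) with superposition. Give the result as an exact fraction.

Load 1 — triangular load w₀=13 kN/m (0→w₀ over full span):
  θ_1 = -w₀(7L⁴-30L²x²+15x⁴)/(360LEI) = -13·(7·4⁴-30·4²·(8/3)²+15·(8/3)⁴)/(360·4·100000) = 1183/15187500 rad
Load 2 — applied couple M₀=13 kN·m at a=2 m (b=L-a=2):
  θ_2 = (M₀x²/(2L)-M₀(x-a)+C₁)/EI  [x>a] with C₁=M₀(3b²-L²)/(6L)=-13/6 = (13·(8/3)²/(2·4)-13·((8/3)-2)+(-13/6))/100000 = 13/1800000 rad
Load 3 — point force P=13 kN at a=8/5 m (b=L-a=12/5):
  θ_3 = -Pa(2L²-6Lx+3x²+a²)/(6LEI)  [x>a] = -13·(8/5)·(2·4²-6·4·(8/3)+3·(8/3)²+(8/5)²)/(6·4·100000) = 247/3515625 rad
Load 4 — applied couple M₀=-13 kN·m at a=1 m (b=L-a=3):
  θ_4 = (M₀x²/(2L)-M₀(x-a)+C₁)/EI  [x>a] with C₁=M₀(3b²-L²)/(6L)=-143/24 = ((-13)·(8/3)²/(2·4)-(-13)·((8/3)-1)+(-143/24))/100000 = 299/7200000 rad
Superposition: θ = Σ θ_i = 4784689/24300000000 rad ≈ 0.000197 rad

θ(8/3) = 4784689/24300000000 rad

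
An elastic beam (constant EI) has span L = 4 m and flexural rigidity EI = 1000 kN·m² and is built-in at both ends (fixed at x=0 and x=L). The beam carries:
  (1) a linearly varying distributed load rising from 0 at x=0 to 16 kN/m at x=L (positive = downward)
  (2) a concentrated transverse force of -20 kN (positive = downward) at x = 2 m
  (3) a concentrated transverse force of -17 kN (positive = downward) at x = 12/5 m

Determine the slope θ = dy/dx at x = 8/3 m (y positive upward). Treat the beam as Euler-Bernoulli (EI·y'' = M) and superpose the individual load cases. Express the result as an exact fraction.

Load 1 — triangular load w₀=16 kN/m (0→w₀ over full span):
  θ_1 = -w₀(2x(L-x)(L-2x)(x+2L)+x²(L-x)²)/(120LEI) = -16·(2·(8/3)·(4-(8/3))·(4-2·(8/3))·((8/3)+2·4)+(8/3)²·(4-(8/3))²)/(120·4·1000) = 448/151875 rad
Load 2 — point force P=-20 kN at a=2 m (b=L-a=2):
  θ_2 = Pa²(L-x)(2bL-(3b+a)(L-x))/(2L³EI)  [x>a] = (-20)·2²·(4-(8/3))·(2·2·4-(3·2+2)·(4-(8/3)))/(2·4³·1000) = -1/225 rad
Load 3 — point force P=-17 kN at a=12/5 m (b=L-a=8/5):
  θ_3 = Pa²(L-x)(2bL-(3b+a)(L-x))/(2L³EI)  [x>a] = (-17)·(12/5)²·(4-(8/3))·(2·(8/5)·4-(3·(8/5)+(12/5))·(4-(8/3)))/(2·4³·1000) = -51/15625 rad
Superposition: θ = Σ θ_i = -18068/3796875 rad ≈ -0.004759 rad

θ(8/3) = -18068/3796875 rad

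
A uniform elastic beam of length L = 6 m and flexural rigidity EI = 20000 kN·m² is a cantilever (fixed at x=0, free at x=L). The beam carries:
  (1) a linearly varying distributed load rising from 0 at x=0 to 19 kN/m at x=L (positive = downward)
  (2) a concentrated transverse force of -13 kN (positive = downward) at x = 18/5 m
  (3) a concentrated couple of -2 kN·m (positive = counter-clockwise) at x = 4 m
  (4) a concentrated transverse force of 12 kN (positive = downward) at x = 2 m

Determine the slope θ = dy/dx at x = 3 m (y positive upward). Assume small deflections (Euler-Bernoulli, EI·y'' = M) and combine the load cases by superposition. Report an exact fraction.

θ(3) = -30903/1600000 rad

Load 1 — triangular load w₀=19 kN/m (0→w₀ over full span):
  θ_1 = (w₀Lx²/4-w₀L²x/3-w₀x⁴/(24L))/EI = (19·6·3²/4-19·6²·3/3-19·3⁴/(24·6))/20000 = -7011/320000 rad
Load 2 — point force P=-13 kN at a=18/5 m (b=L-a=12/5):
  θ_2 = -Px(2a-x)/(2EI)  [x≤a] = -(-13)·3·(2·(18/5)-3)/(2·20000) = 819/200000 rad
Load 3 — applied couple M₀=-2 kN·m at a=4 m (b=L-a=2):
  θ_3 = M₀x/EI  [x≤a] = (-2)·3/20000 = -3/10000 rad
Load 4 — point force P=12 kN at a=2 m (b=L-a=4):
  θ_4 = -Pa²/(2EI)  [x>a] = -12·2²/(2·20000) = -3/2500 rad
Superposition: θ = Σ θ_i = -30903/1600000 rad ≈ -0.019314 rad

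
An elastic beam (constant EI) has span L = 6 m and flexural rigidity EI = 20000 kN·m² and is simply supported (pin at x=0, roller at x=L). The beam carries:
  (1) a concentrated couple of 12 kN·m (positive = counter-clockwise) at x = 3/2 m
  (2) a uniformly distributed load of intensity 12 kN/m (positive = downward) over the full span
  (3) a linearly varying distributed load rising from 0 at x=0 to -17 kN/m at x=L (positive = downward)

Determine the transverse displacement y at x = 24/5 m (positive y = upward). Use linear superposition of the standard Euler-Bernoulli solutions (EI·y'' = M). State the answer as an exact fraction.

y(24/5) = -612711/625000000 m

Load 1 — applied couple M₀=12 kN·m at a=3/2 m (b=L-a=9/2):
  y_1 = (M₀x³/(6L)-M₀(x-a)²/2+C₁x)/EI  [x>a] with C₁=M₀(3b²-L²)/(6L)=33/4 = (12·(24/5)³/(6·6)-12·((24/5)-(3/2))²/2+(33/4)·(24/5))/20000 = 2781/5000000 m
Load 2 — uniform load w=12 kN/m over full span:
  y_2 = -wx(L³-2Lx²+x³)/(24EI) = -12·(24/5)·(6³-2·6·(24/5)²+(24/5)³)/(24·20000) = -2349/390625 m
Load 3 — triangular load w₀=-17 kN/m (0→w₀ over full span):
  y_3 = -w₀x(7L⁴-10L²x²+3x⁴)/(360LEI) = -(-17)·(24/5)·(7·6⁴-10·6²·(24/5)²+3·(24/5)⁴)/(360·6·20000) = 174879/39062500 m
Superposition: y = Σ y_i = -612711/625000000 m ≈ -0.000980 m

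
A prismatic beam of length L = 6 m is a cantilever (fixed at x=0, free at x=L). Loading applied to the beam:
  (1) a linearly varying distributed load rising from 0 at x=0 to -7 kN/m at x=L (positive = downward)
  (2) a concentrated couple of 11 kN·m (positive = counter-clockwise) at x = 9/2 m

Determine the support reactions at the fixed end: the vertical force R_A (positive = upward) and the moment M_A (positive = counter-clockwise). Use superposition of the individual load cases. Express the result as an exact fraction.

Load 1 — triangular load w₀=-7 kN/m (0→w₀ over full span):
  R_A = w₀L/2 = (-7)·6/2 = -21 kN
  M_A = w₀L²/3 = (-7)·6²/3 = -84 kN·m
Load 2 — applied couple M₀=11 kN·m at a=9/2 m (b=L-a=3/2):
  R_A = 0 kN
  M_A = -M₀ = -11 kN·m
Superposition: R_A = -21 kN, M_A = -95 kN·m

R_A = -21 kN, M_A = -95 kN·m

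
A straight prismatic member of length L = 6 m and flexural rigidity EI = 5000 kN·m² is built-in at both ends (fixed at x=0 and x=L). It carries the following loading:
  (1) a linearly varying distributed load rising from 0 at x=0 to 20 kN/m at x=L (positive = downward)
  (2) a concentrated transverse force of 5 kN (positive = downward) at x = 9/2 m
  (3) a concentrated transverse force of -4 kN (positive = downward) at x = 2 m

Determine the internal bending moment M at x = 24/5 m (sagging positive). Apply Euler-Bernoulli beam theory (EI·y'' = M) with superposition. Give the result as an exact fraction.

Load 1 — triangular load w₀=20 kN/m (0→w₀ over full span):
  M_1 = 3w₀Lx/20 - w₀L²/30 - w₀x³/(6L) = 3·20·6·(24/5)/20 - 20·6²/30 - 20·(24/5)³/(6·6) = 24/25 kN·m
Load 2 — point force P=5 kN at a=9/2 m (b=L-a=3/2):
  M_2 = Pa²(a+3b)(L-x)/L³ - Pa²b/L²  [x>a] = 5·(9/2)²·((9/2)+3·(3/2))·(6-(24/5))/6³ - 5·(9/2)²·(3/2)/6² = 27/32 kN·m
Load 3 — point force P=-4 kN at a=2 m (b=L-a=4):
  M_3 = Pa²(a+3b)(L-x)/L³ - Pa²b/L²  [x>a] = (-4)·2²·(2+3·4)·(6-(24/5))/6³ - (-4)·2²·4/6² = 8/15 kN·m
Superposition: M = Σ M_i = 5609/2400 kN·m ≈ 2.337083 kN·m

M(24/5) = 5609/2400 kN·m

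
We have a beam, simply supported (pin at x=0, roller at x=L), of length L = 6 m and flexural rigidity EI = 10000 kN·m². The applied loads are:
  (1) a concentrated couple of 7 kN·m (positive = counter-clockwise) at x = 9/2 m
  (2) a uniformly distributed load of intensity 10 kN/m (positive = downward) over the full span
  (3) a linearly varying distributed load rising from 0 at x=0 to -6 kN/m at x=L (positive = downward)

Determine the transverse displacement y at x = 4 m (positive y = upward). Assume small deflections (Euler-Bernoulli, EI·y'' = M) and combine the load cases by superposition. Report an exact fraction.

Load 1 — applied couple M₀=7 kN·m at a=9/2 m (b=L-a=3/2):
  y_1 = (M₀x³/(6L)+C₁x)/EI  [x≤a] with C₁=M₀(3b²-L²)/(6L)=-91/16 = (7·4³/(6·6)+(-91/16)·4)/10000 = -371/360000 m
Load 2 — uniform load w=10 kN/m over full span:
  y_2 = -wx(L³-2Lx²+x³)/(24EI) = -10·4·(6³-2·6·4²+4³)/(24·10000) = -11/750 m
Load 3 — triangular load w₀=-6 kN/m (0→w₀ over full span):
  y_3 = -w₀x(7L⁴-10L²x²+3x⁴)/(360LEI) = -(-6)·4·(7·6⁴-10·6²·4²+3·4⁴)/(360·6·10000) = 17/3750 m
Superposition: y = Σ y_i = -4019/360000 m ≈ -0.011164 m

y(4) = -4019/360000 m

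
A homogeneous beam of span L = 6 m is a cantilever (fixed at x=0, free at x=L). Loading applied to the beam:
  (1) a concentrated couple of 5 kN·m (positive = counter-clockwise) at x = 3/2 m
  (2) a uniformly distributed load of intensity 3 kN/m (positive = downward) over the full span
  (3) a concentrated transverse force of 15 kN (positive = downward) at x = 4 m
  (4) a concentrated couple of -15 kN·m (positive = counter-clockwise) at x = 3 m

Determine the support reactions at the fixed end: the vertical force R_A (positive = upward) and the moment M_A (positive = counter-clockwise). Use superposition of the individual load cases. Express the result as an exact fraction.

R_A = 33 kN, M_A = 124 kN·m

Load 1 — applied couple M₀=5 kN·m at a=3/2 m (b=L-a=9/2):
  R_A = 0 kN
  M_A = -M₀ = -5 kN·m
Load 2 — uniform load w=3 kN/m over full span:
  R_A = wL = 3·6 = 18 kN
  M_A = wL²/2 = 3·6²/2 = 54 kN·m
Load 3 — point force P=15 kN at a=4 m (b=L-a=2):
  R_A = P = 15 kN
  M_A = Pa = 15·4 = 60 kN·m
Load 4 — applied couple M₀=-15 kN·m at a=3 m (b=L-a=3):
  R_A = 0 kN
  M_A = -M₀ = -(-15) = 15 kN·m
Superposition: R_A = 33 kN, M_A = 124 kN·m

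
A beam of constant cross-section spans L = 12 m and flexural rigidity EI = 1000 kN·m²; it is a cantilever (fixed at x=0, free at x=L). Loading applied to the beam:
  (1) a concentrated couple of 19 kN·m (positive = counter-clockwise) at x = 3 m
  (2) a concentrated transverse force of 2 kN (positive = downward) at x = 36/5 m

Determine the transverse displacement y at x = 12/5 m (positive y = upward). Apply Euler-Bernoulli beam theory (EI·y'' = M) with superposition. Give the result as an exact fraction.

Load 1 — applied couple M₀=19 kN·m at a=3 m (b=L-a=9):
  y_1 = M₀x²/(2EI)  [x≤a] = 19·(12/5)²/(2·1000) = 171/3125 m
Load 2 — point force P=2 kN at a=36/5 m (b=L-a=24/5):
  y_2 = -Px²(3a-x)/(6EI)  [x≤a] = -2·(12/5)²·(3·(36/5)-(12/5))/(6·1000) = -576/15625 m
Superposition: y = Σ y_i = 279/15625 m ≈ 0.017856 m

y(12/5) = 279/15625 m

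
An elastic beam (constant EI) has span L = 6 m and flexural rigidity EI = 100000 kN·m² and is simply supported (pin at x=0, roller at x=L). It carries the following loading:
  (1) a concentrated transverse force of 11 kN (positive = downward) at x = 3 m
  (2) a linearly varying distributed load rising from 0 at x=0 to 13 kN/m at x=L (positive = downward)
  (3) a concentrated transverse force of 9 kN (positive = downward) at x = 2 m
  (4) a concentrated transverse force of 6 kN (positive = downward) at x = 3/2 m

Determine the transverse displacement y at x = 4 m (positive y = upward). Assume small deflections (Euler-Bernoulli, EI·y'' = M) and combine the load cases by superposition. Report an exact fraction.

y(4) = -2639/1440000 m

Load 1 — point force P=11 kN at a=3 m (b=L-a=3):
  y_1 = -Pa(L-x)(2Lx-a²-x²)/(6LEI)  [x>a] = -11·3·(6-4)·(2·6·4-3²-4²)/(6·6·100000) = -253/600000 m
Load 2 — triangular load w₀=13 kN/m (0→w₀ over full span):
  y_2 = -w₀x(7L⁴-10L²x²+3x⁴)/(360LEI) = -13·4·(7·6⁴-10·6²·4²+3·4⁴)/(360·6·100000) = -221/225000 m
Load 3 — point force P=9 kN at a=2 m (b=L-a=4):
  y_3 = -Pa(L-x)(2Lx-a²-x²)/(6LEI)  [x>a] = -9·2·(6-4)·(2·6·4-2²-4²)/(6·6·100000) = -7/25000 m
Load 4 — point force P=6 kN at a=3/2 m (b=L-a=9/2):
  y_4 = -Pa(L-x)(2Lx-a²-x²)/(6LEI)  [x>a] = -6·(3/2)·(6-4)·(2·6·4-(3/2)²-4²)/(6·6·100000) = -119/800000 m
Superposition: y = Σ y_i = -2639/1440000 m ≈ -0.001833 m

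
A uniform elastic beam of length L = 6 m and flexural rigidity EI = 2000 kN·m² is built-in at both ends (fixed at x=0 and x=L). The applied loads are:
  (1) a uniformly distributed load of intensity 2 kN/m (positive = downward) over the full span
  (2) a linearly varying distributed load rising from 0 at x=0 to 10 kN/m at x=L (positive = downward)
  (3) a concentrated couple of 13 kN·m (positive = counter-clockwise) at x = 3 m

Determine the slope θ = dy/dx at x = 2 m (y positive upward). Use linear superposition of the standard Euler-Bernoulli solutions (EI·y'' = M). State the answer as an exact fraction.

Load 1 — uniform load w=2 kN/m over full span:
  θ_1 = -wx(L-x)(L-2x)/(12EI) = -2·2·(6-2)·(6-2·2)/(12·2000) = -1/750 rad
Load 2 — triangular load w₀=10 kN/m (0→w₀ over full span):
  θ_2 = -w₀(2x(L-x)(L-2x)(x+2L)+x²(L-x)²)/(120LEI) = -10·(2·2·(6-2)·(6-2·2)·(2+2·6)+2²·(6-2)²)/(120·6·2000) = -4/1125 rad
Load 3 — applied couple M₀=13 kN·m at a=3 m (b=L-a=3):
  θ_3 = (R_Ax²/2 - M_Ax)/EI  [x≤a] with R_A=13/4, M_A=13/4 = ((13/4)·2²/2 - (13/4)·2)/2000 = 0 rad
Superposition: θ = Σ θ_i = -11/2250 rad ≈ -0.004889 rad

θ(2) = -11/2250 rad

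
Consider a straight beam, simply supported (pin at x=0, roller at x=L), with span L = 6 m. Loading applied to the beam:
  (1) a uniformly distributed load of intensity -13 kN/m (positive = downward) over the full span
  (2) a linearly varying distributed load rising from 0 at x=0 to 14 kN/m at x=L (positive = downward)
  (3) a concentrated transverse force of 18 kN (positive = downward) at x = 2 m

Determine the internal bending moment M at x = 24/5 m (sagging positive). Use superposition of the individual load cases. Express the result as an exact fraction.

M(24/5) = -756/125 kN·m

Load 1 — uniform load w=-13 kN/m over full span:
  M_1 = wx(L-x)/2 = (-13)·(24/5)·(6-(24/5))/2 = -936/25 kN·m
Load 2 — triangular load w₀=14 kN/m (0→w₀ over full span):
  M_2 = w₀Lx/6 - w₀x³/(6L) = 14·6·(24/5)/6 - 14·(24/5)³/(6·6) = 3024/125 kN·m
Load 3 — point force P=18 kN at a=2 m (b=L-a=4):
  M_3 = Pa(L-x)/L  [x>a] = 18·2·(6-(24/5))/6 = 36/5 kN·m
Superposition: M = Σ M_i = -756/125 kN·m ≈ -6.048000 kN·m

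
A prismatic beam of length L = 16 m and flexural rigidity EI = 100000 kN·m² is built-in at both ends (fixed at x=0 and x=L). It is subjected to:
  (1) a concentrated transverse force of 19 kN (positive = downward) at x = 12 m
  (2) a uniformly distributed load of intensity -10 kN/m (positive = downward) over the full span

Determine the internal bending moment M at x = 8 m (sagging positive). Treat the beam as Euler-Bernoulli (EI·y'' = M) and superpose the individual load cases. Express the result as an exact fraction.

M(8) = -583/6 kN·m

Load 1 — point force P=19 kN at a=12 m (b=L-a=4):
  M_1 = Pb²(3a+b)x/L³ - Pab²/L²  [x≤a] = 19·4²·(3·12+4)·8/16³ - 19·12·4²/16² = 19/2 kN·m
Load 2 — uniform load w=-10 kN/m over full span:
  M_2 = wLx/2 - wL²/12 - wx²/2 = (-10)·16·8/2 - (-10)·16²/12 - (-10)·8²/2 = -320/3 kN·m
Superposition: M = Σ M_i = -583/6 kN·m ≈ -97.166667 kN·m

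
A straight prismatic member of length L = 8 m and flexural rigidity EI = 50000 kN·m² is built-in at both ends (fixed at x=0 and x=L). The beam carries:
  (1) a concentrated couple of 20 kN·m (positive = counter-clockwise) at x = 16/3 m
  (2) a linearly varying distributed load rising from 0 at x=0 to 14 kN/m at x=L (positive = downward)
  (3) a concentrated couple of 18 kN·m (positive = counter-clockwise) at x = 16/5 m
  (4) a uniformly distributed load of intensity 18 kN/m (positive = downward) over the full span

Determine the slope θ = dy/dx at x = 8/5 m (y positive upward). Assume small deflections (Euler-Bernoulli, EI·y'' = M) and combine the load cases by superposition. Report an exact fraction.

θ(8/5) = -2489/1171875 rad

Load 1 — applied couple M₀=20 kN·m at a=16/3 m (b=L-a=8/3):
  θ_1 = (R_Ax²/2 - M_Ax)/EI  [x≤a] with R_A=10/3, M_A=20/3 = ((10/3)·(8/5)²/2 - (20/3)·(8/5))/50000 = -2/15625 rad
Load 2 — triangular load w₀=14 kN/m (0→w₀ over full span):
  θ_2 = -w₀(2x(L-x)(L-2x)(x+2L)+x²(L-x)²)/(120LEI) = -14·(2·(8/5)·(8-(8/5))·(8-2·(8/5))·((8/5)+2·8)+(8/5)²·(8-(8/5))²)/(120·8·50000) = -3136/5859375 rad
Load 3 — applied couple M₀=18 kN·m at a=16/5 m (b=L-a=24/5):
  θ_3 = (R_Ax²/2 - M_Ax)/EI  [x≤a] with R_A=81/25, M_A=54/25 = ((81/25)·(8/5)²/2 - (54/25)·(8/5))/50000 = 27/1953125 rad
Load 4 — uniform load w=18 kN/m over full span:
  θ_4 = -wx(L-x)(L-2x)/(12EI) = -18·(8/5)·(8-(8/5))·(8-2·(8/5))/(12·50000) = -576/390625 rad
Superposition: θ = Σ θ_i = -2489/1171875 rad ≈ -0.002124 rad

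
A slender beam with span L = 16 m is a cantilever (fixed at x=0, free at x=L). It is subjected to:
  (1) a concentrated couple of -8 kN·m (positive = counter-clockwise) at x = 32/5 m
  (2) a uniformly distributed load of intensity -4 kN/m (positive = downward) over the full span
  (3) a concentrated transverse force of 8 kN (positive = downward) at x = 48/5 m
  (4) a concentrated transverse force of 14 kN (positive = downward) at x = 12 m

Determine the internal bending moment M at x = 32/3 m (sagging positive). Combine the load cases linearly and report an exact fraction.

Load 1 — applied couple M₀=-8 kN·m at a=32/5 m (b=L-a=48/5):
  M_1 = 0  [x>a] = 0 kN·m
Load 2 — uniform load w=-4 kN/m over full span:
  M_2 = -w(L-x)²/2 = -(-4)·(16-(32/3))²/2 = 512/9 kN·m
Load 3 — point force P=8 kN at a=48/5 m (b=L-a=32/5):
  M_3 = 0  [x>a] = 0 kN·m
Load 4 — point force P=14 kN at a=12 m (b=L-a=4):
  M_4 = -P(a-x)  [x≤a] = -14·(12-(32/3)) = -56/3 kN·m
Superposition: M = Σ M_i = 344/9 kN·m ≈ 38.222222 kN·m

M(32/3) = 344/9 kN·m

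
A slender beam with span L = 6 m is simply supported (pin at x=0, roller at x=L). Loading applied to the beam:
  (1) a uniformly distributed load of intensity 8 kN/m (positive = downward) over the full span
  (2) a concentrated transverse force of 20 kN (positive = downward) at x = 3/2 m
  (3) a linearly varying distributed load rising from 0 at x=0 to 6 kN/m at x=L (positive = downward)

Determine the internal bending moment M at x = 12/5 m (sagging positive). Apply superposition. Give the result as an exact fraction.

Load 1 — uniform load w=8 kN/m over full span:
  M_1 = wx(L-x)/2 = 8·(12/5)·(6-(12/5))/2 = 864/25 kN·m
Load 2 — point force P=20 kN at a=3/2 m (b=L-a=9/2):
  M_2 = Pa(L-x)/L  [x>a] = 20·(3/2)·(6-(12/5))/6 = 18 kN·m
Load 3 — triangular load w₀=6 kN/m (0→w₀ over full span):
  M_3 = w₀Lx/6 - w₀x³/(6L) = 6·6·(12/5)/6 - 6·(12/5)³/(6·6) = 1512/125 kN·m
Superposition: M = Σ M_i = 8082/125 kN·m ≈ 64.656000 kN·m

M(12/5) = 8082/125 kN·m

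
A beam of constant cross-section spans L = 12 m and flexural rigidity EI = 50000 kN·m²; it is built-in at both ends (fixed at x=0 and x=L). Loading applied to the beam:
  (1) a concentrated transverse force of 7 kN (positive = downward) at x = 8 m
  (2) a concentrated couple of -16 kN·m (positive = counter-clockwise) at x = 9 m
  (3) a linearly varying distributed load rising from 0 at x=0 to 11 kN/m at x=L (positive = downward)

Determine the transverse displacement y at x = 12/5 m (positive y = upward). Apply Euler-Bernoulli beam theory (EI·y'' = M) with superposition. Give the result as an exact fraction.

Load 1 — point force P=7 kN at a=8 m (b=L-a=4):
  y_1 = -Pb²x²(3aL-(3a+b)x)/(6L³EI)  [x≤a] = -7·4²·(12/5)²·(3·8·12-(3·8+4)·(12/5))/(6·12³·50000) = -322/1171875 m
Load 2 — applied couple M₀=-16 kN·m at a=9 m (b=L-a=3):
  y_2 = (R_Ax³/6 - M_Ax²/2)/EI  [x≤a] with R_A=-3/2, M_A=-5 = ((-3/2)·(12/5)³/6 - (-5)·(12/5)²/2)/50000 = 171/781250 m
Load 3 — triangular load w₀=11 kN/m (0→w₀ over full span):
  y_3 = -w₀x²(L-x)²(x+2L)/(120LEI) = -11·(12/5)²·(12-(12/5))²·((12/5)+2·12)/(120·12·50000) = -104544/48828125 m
Superposition: y = Σ y_i = -643639/292968750 m ≈ -0.002197 m

y(12/5) = -643639/292968750 m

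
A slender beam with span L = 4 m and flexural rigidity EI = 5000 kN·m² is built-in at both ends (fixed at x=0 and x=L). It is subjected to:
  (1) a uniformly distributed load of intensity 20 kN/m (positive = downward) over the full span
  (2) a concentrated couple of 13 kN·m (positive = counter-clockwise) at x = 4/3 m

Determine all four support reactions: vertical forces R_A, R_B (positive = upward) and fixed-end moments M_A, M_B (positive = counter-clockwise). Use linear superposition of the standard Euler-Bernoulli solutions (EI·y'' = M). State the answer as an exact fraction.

Load 1 — uniform load w=20 kN/m over full span:
  R_A = wL/2 = 20·4/2 = 40 kN
  M_A = wL²/12 = 20·4²/12 = 80/3 kN·m
  R_B = wL/2 = 20·4/2 = 40 kN
  M_B = -wL²/12 = -20·4²/12 = -80/3 kN·m
Load 2 — applied couple M₀=13 kN·m at a=4/3 m (b=L-a=8/3):
  R_A = 6M₀ab/L³ = 6·13·(4/3)·(8/3)/4³ = 13/3 kN
  M_A = M₀b(2a-b)/L² = 13·(8/3)·(2·(4/3)-(8/3))/4² = 0 kN·m
  R_B = -6M₀ab/L³ = -6·13·(4/3)·(8/3)/4³ = -13/3 kN
  M_B = M₀a(2b-a)/L² = 13·(4/3)·(2·(8/3)-(4/3))/4² = 13/3 kN·m
Superposition: R_A = 133/3 kN, M_A = 80/3 kN·m, R_B = 107/3 kN, M_B = -67/3 kN·m

R_A = 133/3 kN, M_A = 80/3 kN·m, R_B = 107/3 kN, M_B = -67/3 kN·m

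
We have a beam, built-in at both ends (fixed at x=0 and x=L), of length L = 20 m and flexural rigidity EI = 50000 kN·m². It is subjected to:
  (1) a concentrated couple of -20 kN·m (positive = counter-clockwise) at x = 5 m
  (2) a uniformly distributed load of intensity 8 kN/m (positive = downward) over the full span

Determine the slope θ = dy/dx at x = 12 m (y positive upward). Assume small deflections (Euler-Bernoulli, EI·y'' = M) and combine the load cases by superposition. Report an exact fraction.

Load 1 — applied couple M₀=-20 kN·m at a=5 m (b=L-a=15):
  θ_1 = (R_Ax²/2 - M_Ax - M₀(x-a))/EI  [x>a] with R_A=-9/8, M_A=15/4 = ((-9/8)·12²/2 - (15/4)·12 - (-20)·(12-5))/50000 = 7/25000 rad
Load 2 — uniform load w=8 kN/m over full span:
  θ_2 = -wx(L-x)(L-2x)/(12EI) = -8·12·(20-12)·(20-2·12)/(12·50000) = 16/3125 rad
Superposition: θ = Σ θ_i = 27/5000 rad ≈ 0.005400 rad

θ(12) = 27/5000 rad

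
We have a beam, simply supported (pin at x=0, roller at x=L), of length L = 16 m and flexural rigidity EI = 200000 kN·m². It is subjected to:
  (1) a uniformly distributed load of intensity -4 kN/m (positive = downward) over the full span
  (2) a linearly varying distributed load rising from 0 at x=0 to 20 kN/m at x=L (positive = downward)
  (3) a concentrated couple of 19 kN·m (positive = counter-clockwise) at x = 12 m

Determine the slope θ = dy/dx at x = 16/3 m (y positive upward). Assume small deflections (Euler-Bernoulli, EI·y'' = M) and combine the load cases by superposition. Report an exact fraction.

Load 1 — uniform load w=-4 kN/m over full span:
  θ_1 = -w(L³-6Lx²+4x³)/(24EI) = -(-4)·(16³-6·16·(16/3)²+4·(16/3)³)/(24·200000) = 416/253125 rad
Load 2 — triangular load w₀=20 kN/m (0→w₀ over full span):
  θ_2 = -w₀(7L⁴-30L²x²+15x⁴)/(360LEI) = -20·(7·16⁴-30·16²·(16/3)²+15·(16/3)⁴)/(360·16·200000) = -3328/759375 rad
Load 3 — applied couple M₀=19 kN·m at a=12 m (b=L-a=4):
  θ_3 = (M₀x²/(2L)+C₁)/EI  [x≤a] with C₁=M₀(3b²-L²)/(6L)=-247/6 = (19·(16/3)²/(2·16)+(-247/6))/200000 = -437/3600000 rad
Superposition: θ = Σ θ_i = -278039/97200000 rad ≈ -0.002860 rad

θ(16/3) = -278039/97200000 rad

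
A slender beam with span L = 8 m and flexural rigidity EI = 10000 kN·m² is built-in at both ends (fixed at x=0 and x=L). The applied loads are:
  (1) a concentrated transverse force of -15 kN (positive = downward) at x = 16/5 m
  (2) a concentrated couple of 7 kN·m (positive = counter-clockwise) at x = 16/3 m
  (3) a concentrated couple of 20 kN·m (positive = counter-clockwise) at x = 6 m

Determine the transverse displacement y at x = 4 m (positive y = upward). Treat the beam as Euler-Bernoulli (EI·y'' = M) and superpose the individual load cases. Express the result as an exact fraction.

Load 1 — point force P=-15 kN at a=16/5 m (b=L-a=24/5):
  y_1 = -Pa²(L-x)²(3bL-(3b+a)(L-x))/(6L³EI)  [x>a] = -(-15)·(16/5)²·(8-4)²·(3·(24/5)·8-(3·(24/5)+(16/5))·(8-4))/(6·8³·10000) = 56/15625 m
Load 2 — applied couple M₀=7 kN·m at a=16/3 m (b=L-a=8/3):
  y_2 = (R_Ax³/6 - M_Ax²/2)/EI  [x≤a] with R_A=7/6, M_A=7/3 = ((7/6)·4³/6 - (7/3)·4²/2)/10000 = -7/11250 m
Load 3 — applied couple M₀=20 kN·m at a=6 m (b=L-a=2):
  y_3 = (R_Ax³/6 - M_Ax²/2)/EI  [x≤a] with R_A=45/16, M_A=25/4 = ((45/16)·4³/6 - (25/4)·4²/2)/10000 = -1/500 m
Superposition: y = Σ y_i = 541/562500 m ≈ 0.000962 m

y(4) = 541/562500 m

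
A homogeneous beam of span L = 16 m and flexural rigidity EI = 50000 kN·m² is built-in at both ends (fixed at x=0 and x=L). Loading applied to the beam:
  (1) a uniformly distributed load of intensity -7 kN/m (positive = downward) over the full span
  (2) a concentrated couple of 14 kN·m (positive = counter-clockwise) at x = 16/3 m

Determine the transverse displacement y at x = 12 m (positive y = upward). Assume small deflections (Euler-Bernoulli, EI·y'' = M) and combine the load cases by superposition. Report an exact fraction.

Load 1 — uniform load w=-7 kN/m over full span:
  y_1 = -wx²(L-x)²/(24EI) = -(-7)·12²·(16-12)²/(24·50000) = 42/3125 m
Load 2 — applied couple M₀=14 kN·m at a=16/3 m (b=L-a=32/3):
  y_2 = (R_Ax³/6 - M_Ax²/2 - M₀(x-a)²/2)/EI  [x>a] with R_A=7/6, M_A=0 = ((7/6)·12³/6 - 0·12²/2 - 14·(12-(16/3))²/2)/50000 = 14/28125 m
Superposition: y = Σ y_i = 392/28125 m ≈ 0.013938 m

y(12) = 392/28125 m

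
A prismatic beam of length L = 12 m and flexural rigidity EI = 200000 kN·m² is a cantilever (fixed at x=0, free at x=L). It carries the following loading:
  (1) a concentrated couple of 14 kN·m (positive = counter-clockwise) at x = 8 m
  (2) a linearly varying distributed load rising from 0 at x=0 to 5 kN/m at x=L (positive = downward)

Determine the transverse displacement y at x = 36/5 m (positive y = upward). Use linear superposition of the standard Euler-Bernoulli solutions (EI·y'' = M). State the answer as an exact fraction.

y(36/5) = -792747/39062500 m

Load 1 — applied couple M₀=14 kN·m at a=8 m (b=L-a=4):
  y_1 = M₀x²/(2EI)  [x≤a] = 14·(36/5)²/(2·200000) = 567/312500 m
Load 2 — triangular load w₀=5 kN/m (0→w₀ over full span):
  y_2 = (w₀Lx³/12-w₀L²x²/6-w₀x⁵/(120L))/EI = (5·12·(36/5)³/12-5·12²·(36/5)²/6-5·(36/5)⁵/(120·12))/200000 = -431811/19531250 m
Superposition: y = Σ y_i = -792747/39062500 m ≈ -0.020294 m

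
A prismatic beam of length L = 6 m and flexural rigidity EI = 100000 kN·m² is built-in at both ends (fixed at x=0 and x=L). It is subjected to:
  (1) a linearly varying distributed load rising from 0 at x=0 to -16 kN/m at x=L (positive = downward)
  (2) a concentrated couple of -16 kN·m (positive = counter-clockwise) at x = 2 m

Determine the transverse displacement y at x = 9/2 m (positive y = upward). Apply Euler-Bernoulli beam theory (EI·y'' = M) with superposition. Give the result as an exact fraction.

Load 1 — triangular load w₀=-16 kN/m (0→w₀ over full span):
  y_1 = -w₀x²(L-x)²(x+2L)/(120LEI) = -(-16)·(9/2)²·(6-(9/2))²·((9/2)+2·6)/(120·6·100000) = 2673/16000000 m
Load 2 — applied couple M₀=-16 kN·m at a=2 m (b=L-a=4):
  y_2 = (R_Ax³/6 - M_Ax²/2 - M₀(x-a)²/2)/EI  [x>a] with R_A=-32/9, M_A=0 = ((-32/9)·(9/2)³/6 - 0·(9/2)²/2 - (-16)·((9/2)-2)²/2)/100000 = -1/25000 m
Superposition: y = Σ y_i = 2033/16000000 m ≈ 0.000127 m

y(9/2) = 2033/16000000 m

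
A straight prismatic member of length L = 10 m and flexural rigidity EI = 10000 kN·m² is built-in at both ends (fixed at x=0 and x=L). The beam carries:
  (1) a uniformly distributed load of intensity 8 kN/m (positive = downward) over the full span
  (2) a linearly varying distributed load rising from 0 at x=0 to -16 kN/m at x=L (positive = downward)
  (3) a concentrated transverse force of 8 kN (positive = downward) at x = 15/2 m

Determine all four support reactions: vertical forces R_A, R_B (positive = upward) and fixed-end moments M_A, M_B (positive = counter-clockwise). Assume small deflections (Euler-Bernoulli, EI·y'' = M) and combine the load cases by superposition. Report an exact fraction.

Load 1 — uniform load w=8 kN/m over full span:
  R_A = wL/2 = 8·10/2 = 40 kN
  M_A = wL²/12 = 8·10²/12 = 200/3 kN·m
  R_B = wL/2 = 8·10/2 = 40 kN
  M_B = -wL²/12 = -8·10²/12 = -200/3 kN·m
Load 2 — triangular load w₀=-16 kN/m (0→w₀ over full span):
  R_A = 3w₀L/20 = 3·(-16)·10/20 = -24 kN
  M_A = w₀L²/30 = (-16)·10²/30 = -160/3 kN·m
  R_B = 7w₀L/20 = 7·(-16)·10/20 = -56 kN
  M_B = -w₀L²/20 = -(-16)·10²/20 = 80 kN·m
Load 3 — point force P=8 kN at a=15/2 m (b=L-a=5/2):
  R_A = Pb²(3a+b)/L³ = 8·(5/2)²·(3·(15/2)+(5/2))/10³ = 5/4 kN
  M_A = Pab²/L² = 8·(15/2)·(5/2)²/10² = 15/4 kN·m
  R_B = Pa²(a+3b)/L³ = 8·(15/2)²·((15/2)+3·(5/2))/10³ = 27/4 kN
  M_B = -Pa²b/L² = -8·(15/2)²·(5/2)/10² = -45/4 kN·m
Superposition: R_A = 69/4 kN, M_A = 205/12 kN·m, R_B = -37/4 kN, M_B = 25/12 kN·m

R_A = 69/4 kN, M_A = 205/12 kN·m, R_B = -37/4 kN, M_B = 25/12 kN·m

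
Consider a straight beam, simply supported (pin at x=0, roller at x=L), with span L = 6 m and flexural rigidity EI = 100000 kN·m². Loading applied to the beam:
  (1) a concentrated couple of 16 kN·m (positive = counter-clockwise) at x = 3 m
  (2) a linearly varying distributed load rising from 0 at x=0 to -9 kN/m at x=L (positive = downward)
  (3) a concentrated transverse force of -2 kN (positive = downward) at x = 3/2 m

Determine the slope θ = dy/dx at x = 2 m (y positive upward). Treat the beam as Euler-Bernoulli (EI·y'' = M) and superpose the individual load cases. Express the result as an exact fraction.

θ(2) = 5597/24000000 rad

Load 1 — applied couple M₀=16 kN·m at a=3 m (b=L-a=3):
  θ_1 = (M₀x²/(2L)+C₁)/EI  [x≤a] with C₁=M₀(3b²-L²)/(6L)=-4 = (16·2²/(2·6)+(-4))/100000 = 1/75000 rad
Load 2 — triangular load w₀=-9 kN/m (0→w₀ over full span):
  θ_2 = -w₀(7L⁴-30L²x²+15x⁴)/(360LEI) = -(-9)·(7·6⁴-30·6²·2²+15·2⁴)/(360·6·100000) = 13/62500 rad
Load 3 — point force P=-2 kN at a=3/2 m (b=L-a=9/2):
  θ_3 = -Pa(2L²-6Lx+3x²+a²)/(6LEI)  [x>a] = -(-2)·(3/2)·(2·6²-6·6·2+3·2²+(3/2)²)/(6·6·100000) = 19/1600000 rad
Superposition: θ = Σ θ_i = 5597/24000000 rad ≈ 0.000233 rad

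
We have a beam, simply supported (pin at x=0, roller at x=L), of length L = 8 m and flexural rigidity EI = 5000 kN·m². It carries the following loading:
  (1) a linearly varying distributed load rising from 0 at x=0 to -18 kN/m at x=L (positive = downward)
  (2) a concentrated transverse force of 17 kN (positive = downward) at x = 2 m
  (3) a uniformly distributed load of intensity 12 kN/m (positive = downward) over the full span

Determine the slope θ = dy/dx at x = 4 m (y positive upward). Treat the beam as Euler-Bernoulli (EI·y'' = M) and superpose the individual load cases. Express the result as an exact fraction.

θ(4) = 197/50000 rad

Load 1 — triangular load w₀=-18 kN/m (0→w₀ over full span):
  θ_1 = -w₀(7L⁴-30L²x²+15x⁴)/(360LEI) = -(-18)·(7·8⁴-30·8²·4²+15·4⁴)/(360·8·5000) = 7/3125 rad
Load 2 — point force P=17 kN at a=2 m (b=L-a=6):
  θ_2 = -Pa(2L²-6Lx+3x²+a²)/(6LEI)  [x>a] = -17·2·(2·8²-6·8·4+3·4²+2²)/(6·8·5000) = 17/10000 rad
Load 3 — uniform load w=12 kN/m over full span:
  θ_3 = -w(L³-6Lx²+4x³)/(24EI) = -12·(8³-6·8·4²+4·4³)/(24·5000) = 0 rad
Superposition: θ = Σ θ_i = 197/50000 rad ≈ 0.003940 rad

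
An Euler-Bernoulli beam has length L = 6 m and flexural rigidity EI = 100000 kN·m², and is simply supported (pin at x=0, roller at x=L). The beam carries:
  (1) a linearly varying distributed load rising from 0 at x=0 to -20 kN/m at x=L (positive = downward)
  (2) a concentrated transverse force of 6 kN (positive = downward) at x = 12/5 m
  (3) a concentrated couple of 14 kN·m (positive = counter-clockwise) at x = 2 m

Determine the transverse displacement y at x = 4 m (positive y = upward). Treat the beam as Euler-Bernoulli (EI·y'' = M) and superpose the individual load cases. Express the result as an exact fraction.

y(4) = 13657/9375000 m

Load 1 — triangular load w₀=-20 kN/m (0→w₀ over full span):
  y_1 = -w₀x(7L⁴-10L²x²+3x⁴)/(360LEI) = -(-20)·4·(7·6⁴-10·6²·4²+3·4⁴)/(360·6·100000) = 17/11250 m
Load 2 — point force P=6 kN at a=12/5 m (b=L-a=18/5):
  y_2 = -Pa(L-x)(2Lx-a²-x²)/(6LEI)  [x>a] = -6·(12/5)·(6-4)·(2·6·4-(12/5)²-4²)/(6·6·100000) = -82/390625 m
Load 3 — applied couple M₀=14 kN·m at a=2 m (b=L-a=4):
  y_3 = (M₀x³/(6L)-M₀(x-a)²/2+C₁x)/EI  [x>a] with C₁=M₀(3b²-L²)/(6L)=14/3 = (14·4³/(6·6)-14·(4-2)²/2+(14/3)·4)/100000 = 7/45000 m
Superposition: y = Σ y_i = 13657/9375000 m ≈ 0.001457 m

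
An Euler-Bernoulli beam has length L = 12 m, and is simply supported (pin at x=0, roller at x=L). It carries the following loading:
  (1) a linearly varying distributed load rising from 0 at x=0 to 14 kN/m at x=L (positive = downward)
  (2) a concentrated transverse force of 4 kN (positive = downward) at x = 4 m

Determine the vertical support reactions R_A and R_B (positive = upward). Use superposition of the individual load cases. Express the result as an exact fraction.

R_A = 92/3 kN, R_B = 172/3 kN

Load 1 — triangular load w₀=14 kN/m (0→w₀ over full span):
  R_A = w₀L/6 = 14·12/6 = 28 kN
  R_B = w₀L/3 = 14·12/3 = 56 kN
Load 2 — point force P=4 kN at a=4 m (b=L-a=8):
  R_A = Pb/L = 4·8/12 = 8/3 kN
  R_B = Pa/L = 4·4/12 = 4/3 kN
Superposition: R_A = 92/3 kN, R_B = 172/3 kN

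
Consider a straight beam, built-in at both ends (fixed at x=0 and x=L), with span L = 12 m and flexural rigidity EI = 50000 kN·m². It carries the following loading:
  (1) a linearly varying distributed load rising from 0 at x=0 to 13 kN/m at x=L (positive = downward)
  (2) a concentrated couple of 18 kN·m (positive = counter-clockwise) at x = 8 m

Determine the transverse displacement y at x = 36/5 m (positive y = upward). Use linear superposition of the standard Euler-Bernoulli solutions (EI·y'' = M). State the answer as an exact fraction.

y(36/5) = -358911/48828125 m

Load 1 — triangular load w₀=13 kN/m (0→w₀ over full span):
  y_1 = -w₀x²(L-x)²(x+2L)/(120LEI) = -13·(36/5)²·(12-(36/5))²·((36/5)+2·12)/(120·12·50000) = -328536/48828125 m
Load 2 — applied couple M₀=18 kN·m at a=8 m (b=L-a=4):
  y_2 = (R_Ax³/6 - M_Ax²/2)/EI  [x≤a] with R_A=2, M_A=6 = (2·(36/5)³/6 - 6·(36/5)²/2)/50000 = -243/390625 m
Superposition: y = Σ y_i = -358911/48828125 m ≈ -0.007350 m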